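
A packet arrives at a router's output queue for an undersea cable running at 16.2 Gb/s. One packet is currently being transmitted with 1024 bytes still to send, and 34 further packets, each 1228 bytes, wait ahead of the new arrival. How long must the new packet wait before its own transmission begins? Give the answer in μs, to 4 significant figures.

Each queued packet: L/R = 9824/16200000000 = 0.60642 μs.
34 queued → 20.6183 μs.
Plus remaining 8192 bits of current packet: 0.505679 μs.
Queuing delay = 21.12 μs.

21.12 μs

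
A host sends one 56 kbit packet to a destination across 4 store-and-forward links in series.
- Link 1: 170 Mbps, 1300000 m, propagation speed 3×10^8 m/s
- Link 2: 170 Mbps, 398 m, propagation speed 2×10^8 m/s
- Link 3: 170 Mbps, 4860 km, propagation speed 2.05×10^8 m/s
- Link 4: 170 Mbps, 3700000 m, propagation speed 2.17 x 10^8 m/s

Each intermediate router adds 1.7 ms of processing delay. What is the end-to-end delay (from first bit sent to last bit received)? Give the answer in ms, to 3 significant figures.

L = 56000 bits.
Transmission delay per hop = L/R = 56000/170000000 = 0.329412 ms; 4 hops → 1.31765 ms.
Propagation delays (d/s per hop): 4.33333, 0.00199, 23.7073, 17.0507 ms; sum = 45.0933 ms.
Processing at 3 router(s): 3 × 1.7 ms = 5.1 ms.
End-to-end = 51.5 ms.

51.5 ms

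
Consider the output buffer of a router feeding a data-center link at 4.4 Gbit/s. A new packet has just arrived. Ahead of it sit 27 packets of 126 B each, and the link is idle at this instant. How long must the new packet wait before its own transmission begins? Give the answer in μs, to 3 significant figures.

6.19 μs

Each queued packet: L/R = 1008/4400000000 = 0.229091 μs.
27 queued → 6.18545 μs.
Queuing delay = 6.19 μs.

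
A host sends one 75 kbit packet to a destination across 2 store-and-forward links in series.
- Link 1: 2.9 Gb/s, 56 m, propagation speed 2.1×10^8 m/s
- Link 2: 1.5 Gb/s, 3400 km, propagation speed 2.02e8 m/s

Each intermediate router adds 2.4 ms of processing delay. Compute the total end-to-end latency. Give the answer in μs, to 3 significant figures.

19300 μs

L = 75000 bits.
Transmission delays (L/R per hop): 25.8621, 50 μs; sum = 75.8621 μs.
Propagation delays (d/s per hop): 0.266667, 16831.7 μs; sum = 16831.9 μs.
Processing at 1 router(s): 1 × 2.4 ms = 2400 μs.
End-to-end = 19300 μs.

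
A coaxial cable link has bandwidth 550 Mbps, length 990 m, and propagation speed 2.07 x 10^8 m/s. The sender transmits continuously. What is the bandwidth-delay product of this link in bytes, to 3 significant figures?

Propagation delay = 990 / 2.07e+08 = 4.78261e-06 s.
BDP = R × t_prop = 550000000 × 4.78261e-06 = 2630.43 bits.
In bytes: 2630.43/8 = 329 bytes.

329 bytes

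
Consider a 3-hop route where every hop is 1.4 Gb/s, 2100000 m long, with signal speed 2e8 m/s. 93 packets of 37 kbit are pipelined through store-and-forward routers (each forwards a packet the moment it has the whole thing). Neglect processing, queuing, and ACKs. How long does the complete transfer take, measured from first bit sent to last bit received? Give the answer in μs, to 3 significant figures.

34000 μs

Per-hop transmission t_tx = L/R = 37000/1400000000 = 26.4286 μs.
Per-hop propagation t_prop = 2100000/200000000 = 10500 μs.
Pipeline fill: first packet needs 3·t_tx to clear all hops; remaining 92 packets each add one t_tx.
Total = (3+93-1)·t_tx + 3·t_prop = 95·26.4286 + 3·10500 = 34000 μs.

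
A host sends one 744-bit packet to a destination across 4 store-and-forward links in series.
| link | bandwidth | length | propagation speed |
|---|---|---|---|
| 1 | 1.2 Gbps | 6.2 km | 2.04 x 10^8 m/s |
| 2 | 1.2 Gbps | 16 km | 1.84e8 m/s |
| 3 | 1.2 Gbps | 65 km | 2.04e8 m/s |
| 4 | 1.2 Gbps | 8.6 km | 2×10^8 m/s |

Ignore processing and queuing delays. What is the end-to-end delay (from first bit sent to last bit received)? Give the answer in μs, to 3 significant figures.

Transmission delay per hop = L/R = 744/1200000000 = 0.62 μs; 4 hops → 2.48 μs.
Propagation delays (d/s per hop): 30.3922, 86.9565, 318.627, 43 μs; sum = 478.976 μs.
End-to-end = 481 μs.

481 μs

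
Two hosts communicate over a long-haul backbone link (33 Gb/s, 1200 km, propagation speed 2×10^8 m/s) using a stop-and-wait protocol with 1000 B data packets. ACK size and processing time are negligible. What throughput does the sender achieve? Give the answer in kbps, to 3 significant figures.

667 kbps

t_tx = L/R = 8000/33000000000 = 2.42424e-07 s.
t_prop = 1200000/200000000 = 0.006 s; RTT = 0.012 s.
Cycle = t_tx + RTT = 0.0120002 s.
Throughput = L / cycle = 8000 / 0.0120002 = 667 kbps.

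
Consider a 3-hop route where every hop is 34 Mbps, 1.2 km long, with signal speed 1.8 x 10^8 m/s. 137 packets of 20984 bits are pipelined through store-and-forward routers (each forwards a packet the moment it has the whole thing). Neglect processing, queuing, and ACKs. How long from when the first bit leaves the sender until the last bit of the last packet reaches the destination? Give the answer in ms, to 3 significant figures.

85.8 ms

Per-hop transmission t_tx = L/R = 20984/34000000 = 0.617176 ms.
Per-hop propagation t_prop = 1200/180000000 = 0.00666667 ms.
Pipeline fill: first packet needs 3·t_tx to clear all hops; remaining 136 packets each add one t_tx.
Total = (3+137-1)·t_tx + 3·t_prop = 139·0.617176 + 3·0.00666667 = 85.8 ms.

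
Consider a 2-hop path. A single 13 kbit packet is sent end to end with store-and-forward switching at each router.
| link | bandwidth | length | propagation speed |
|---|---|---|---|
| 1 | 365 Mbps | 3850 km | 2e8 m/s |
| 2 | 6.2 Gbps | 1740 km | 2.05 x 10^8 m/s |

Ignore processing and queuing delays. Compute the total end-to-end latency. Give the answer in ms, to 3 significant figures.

L = 13000 bits.
Transmission delays (L/R per hop): 0.0356164, 0.00209677 ms; sum = 0.0377132 ms.
Propagation delays (d/s per hop): 19.25, 8.4878 ms; sum = 27.7378 ms.
End-to-end = 27.8 ms.

27.8 ms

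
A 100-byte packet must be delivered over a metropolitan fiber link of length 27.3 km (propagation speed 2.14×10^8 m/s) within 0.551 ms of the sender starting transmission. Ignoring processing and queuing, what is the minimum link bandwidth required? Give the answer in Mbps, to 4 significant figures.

1.889 Mbps

L = 800 bits.
Propagation delay = 27300 / 214000000 = 0.12757 ms.
Transmission budget = 0.551 − 0.12757 = 0.42343 ms.
R ≥ L / t_tx = 800 bits / 0.00042343 s = 1.889 Mbps.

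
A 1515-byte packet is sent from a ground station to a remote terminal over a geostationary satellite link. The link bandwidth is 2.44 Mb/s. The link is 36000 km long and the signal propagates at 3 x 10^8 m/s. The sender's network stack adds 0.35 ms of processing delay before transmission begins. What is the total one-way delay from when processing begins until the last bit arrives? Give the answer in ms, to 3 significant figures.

125 ms

L = 1515 × 8 = 12120 bits.
Transmission delay = L/R = 12120 / 2440000 = 4.96721 ms.
Propagation delay = d/s = 36000000 m / 300000000 m/s = 120 ms.
Plus processing delay 0.35 ms = 0.35 ms.
Total = 125 ms.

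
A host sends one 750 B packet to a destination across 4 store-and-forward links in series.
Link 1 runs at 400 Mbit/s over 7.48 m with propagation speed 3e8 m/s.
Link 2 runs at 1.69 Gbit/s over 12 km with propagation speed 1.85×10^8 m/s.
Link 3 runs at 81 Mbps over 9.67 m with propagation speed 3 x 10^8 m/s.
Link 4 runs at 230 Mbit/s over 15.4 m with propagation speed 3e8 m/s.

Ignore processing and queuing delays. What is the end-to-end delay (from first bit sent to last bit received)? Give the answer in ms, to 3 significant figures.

L = 750 × 8 = 6000 bits.
Transmission delays (L/R per hop): 0.015, 0.0035503, 0.0740741, 0.026087 ms; sum = 0.118711 ms.
Propagation delays (d/s per hop): 2.49333e-05, 0.0648649, 3.22333e-05, 5.13333e-05 ms; sum = 0.0649734 ms.
End-to-end = 0.184 ms.

0.184 ms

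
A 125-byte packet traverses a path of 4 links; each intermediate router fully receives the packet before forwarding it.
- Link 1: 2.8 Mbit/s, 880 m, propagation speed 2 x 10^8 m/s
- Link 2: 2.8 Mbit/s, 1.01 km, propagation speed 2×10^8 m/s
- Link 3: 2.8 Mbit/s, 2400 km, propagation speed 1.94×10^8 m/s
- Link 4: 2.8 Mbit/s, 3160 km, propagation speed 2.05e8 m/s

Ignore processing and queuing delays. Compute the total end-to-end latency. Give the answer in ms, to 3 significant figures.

29.2 ms

L = 125 × 8 = 1000 bits.
Transmission delay per hop = L/R = 1000/2800000 = 0.357143 ms; 4 hops → 1.42857 ms.
Propagation delays (d/s per hop): 0.0044, 0.00505, 12.3711, 15.4146 ms; sum = 27.7952 ms.
End-to-end = 29.2 ms.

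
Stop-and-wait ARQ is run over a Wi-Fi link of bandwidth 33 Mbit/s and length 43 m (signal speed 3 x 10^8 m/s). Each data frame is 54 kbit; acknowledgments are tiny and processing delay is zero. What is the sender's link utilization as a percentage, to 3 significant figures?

t_tx = L/R = 54000/33000000 = 0.00163636 s.
t_prop = 43/300000000 = 1.43333e-07 s; RTT = 2.86667e-07 s.
Cycle = t_tx + RTT = 0.00163665 s.
Utilization = t_tx / cycle = 0.00163636/0.00163665 = 100 %.

100 %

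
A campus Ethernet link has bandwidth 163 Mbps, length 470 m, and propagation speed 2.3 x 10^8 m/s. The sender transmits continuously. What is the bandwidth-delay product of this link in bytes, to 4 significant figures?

Propagation delay = 470 / 2.3e+08 = 2.04348e-06 s.
BDP = R × t_prop = 163000000 × 2.04348e-06 = 333.087 bits.
In bytes: 333.087/8 = 41.64 bytes.

41.64 bytes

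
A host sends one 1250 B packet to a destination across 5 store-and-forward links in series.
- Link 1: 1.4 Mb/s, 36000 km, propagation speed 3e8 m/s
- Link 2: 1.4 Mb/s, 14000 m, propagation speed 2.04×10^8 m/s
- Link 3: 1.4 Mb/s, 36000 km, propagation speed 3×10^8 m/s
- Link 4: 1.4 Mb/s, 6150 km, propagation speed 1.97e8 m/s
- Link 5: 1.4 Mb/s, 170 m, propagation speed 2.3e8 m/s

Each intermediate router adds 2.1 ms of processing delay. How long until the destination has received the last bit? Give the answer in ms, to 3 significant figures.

L = 1250 × 8 = 10000 bits.
Transmission delay per hop = L/R = 10000/1400000 = 7.14286 ms; 5 hops → 35.7143 ms.
Propagation delays (d/s per hop): 120, 0.0686275, 120, 31.2183, 0.00073913 ms; sum = 271.288 ms.
Processing at 4 router(s): 4 × 2.1 ms = 8.4 ms.
End-to-end = 315 ms.

315 ms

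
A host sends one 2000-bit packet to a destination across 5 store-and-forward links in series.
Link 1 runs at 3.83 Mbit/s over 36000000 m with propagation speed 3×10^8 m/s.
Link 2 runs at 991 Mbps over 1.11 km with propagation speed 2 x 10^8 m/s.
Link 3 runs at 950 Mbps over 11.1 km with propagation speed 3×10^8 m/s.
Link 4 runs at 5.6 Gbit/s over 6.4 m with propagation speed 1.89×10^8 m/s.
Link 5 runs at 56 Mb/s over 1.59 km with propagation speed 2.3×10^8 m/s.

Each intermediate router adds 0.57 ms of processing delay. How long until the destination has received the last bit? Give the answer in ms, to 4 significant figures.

122.9 ms

Transmission delays (L/R per hop): 0.522193, 0.00201816, 0.00210526, 0.000357143, 0.0357143 ms; sum = 0.562388 ms.
Propagation delays (d/s per hop): 120, 0.00555, 0.037, 3.38624e-05, 0.00691304 ms; sum = 120.049 ms.
Processing at 4 router(s): 4 × 0.57 ms = 2.28 ms.
End-to-end = 122.9 ms.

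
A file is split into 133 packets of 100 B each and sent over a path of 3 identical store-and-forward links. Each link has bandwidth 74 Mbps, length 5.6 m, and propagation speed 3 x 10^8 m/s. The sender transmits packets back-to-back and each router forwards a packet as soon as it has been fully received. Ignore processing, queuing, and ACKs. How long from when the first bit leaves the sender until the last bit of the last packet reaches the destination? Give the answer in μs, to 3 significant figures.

Per-hop transmission t_tx = L/R = 800/74000000 = 10.8108 μs.
Per-hop propagation t_prop = 5.6/300000000 = 0.0186667 μs.
Pipeline fill: first packet needs 3·t_tx to clear all hops; remaining 132 packets each add one t_tx.
Total = (3+133-1)·t_tx + 3·t_prop = 135·10.8108 + 3·0.0186667 = 1460 μs.

1460 μs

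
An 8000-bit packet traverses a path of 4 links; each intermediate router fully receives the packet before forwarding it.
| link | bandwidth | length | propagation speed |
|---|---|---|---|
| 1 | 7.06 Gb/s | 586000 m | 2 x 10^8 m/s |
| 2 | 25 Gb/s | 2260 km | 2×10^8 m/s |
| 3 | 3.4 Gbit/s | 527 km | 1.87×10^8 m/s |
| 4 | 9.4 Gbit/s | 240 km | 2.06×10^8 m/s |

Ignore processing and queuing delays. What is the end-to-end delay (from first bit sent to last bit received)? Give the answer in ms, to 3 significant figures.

18.2 ms

Transmission delays (L/R per hop): 0.00113314, 0.00032, 0.00235294, 0.000851064 ms; sum = 0.00465715 ms.
Propagation delays (d/s per hop): 2.93, 11.3, 2.81818, 1.16505 ms; sum = 18.2132 ms.
End-to-end = 18.2 ms.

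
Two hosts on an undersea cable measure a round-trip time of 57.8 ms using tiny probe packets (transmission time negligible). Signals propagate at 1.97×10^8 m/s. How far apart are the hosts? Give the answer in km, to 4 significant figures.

5693 km

One-way propagation = RTT/2 = 28.9 ms.
d = s × t = 197000000 × 0.0289 = 5693 km.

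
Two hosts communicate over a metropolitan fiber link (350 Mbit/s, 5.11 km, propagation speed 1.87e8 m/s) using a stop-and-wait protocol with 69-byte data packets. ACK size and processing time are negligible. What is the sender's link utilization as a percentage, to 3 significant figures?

t_tx = L/R = 552/350000000 = 1.57714e-06 s.
t_prop = 5110/187000000 = 2.73262e-05 s; RTT = 5.46524e-05 s.
Cycle = t_tx + RTT = 5.62295e-05 s.
Utilization = t_tx / cycle = 1.57714e-06/5.62295e-05 = 2.80 %.

2.80 %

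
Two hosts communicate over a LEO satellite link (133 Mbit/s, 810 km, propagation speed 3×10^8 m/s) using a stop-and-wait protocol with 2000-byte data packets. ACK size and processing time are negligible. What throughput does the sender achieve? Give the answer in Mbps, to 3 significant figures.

2.90 Mbps

t_tx = L/R = 16000/133000000 = 0.000120301 s.
t_prop = 810000/300000000 = 0.0027 s; RTT = 0.0054 s.
Cycle = t_tx + RTT = 0.0055203 s.
Throughput = L / cycle = 16000 / 0.0055203 = 2.90 Mbps.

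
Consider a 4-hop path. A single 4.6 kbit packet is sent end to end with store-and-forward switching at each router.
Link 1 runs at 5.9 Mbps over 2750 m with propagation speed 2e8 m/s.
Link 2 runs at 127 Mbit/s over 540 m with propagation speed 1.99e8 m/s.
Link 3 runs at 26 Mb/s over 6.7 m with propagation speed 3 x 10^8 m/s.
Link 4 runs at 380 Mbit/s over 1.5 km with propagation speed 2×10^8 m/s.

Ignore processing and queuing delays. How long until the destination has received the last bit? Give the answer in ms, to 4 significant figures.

1.029 ms

L = 4600 bits.
Transmission delays (L/R per hop): 0.779661, 0.0362205, 0.176923, 0.0121053 ms; sum = 1.00491 ms.
Propagation delays (d/s per hop): 0.01375, 0.00271357, 2.23333e-05, 0.0075 ms; sum = 0.0239859 ms.
End-to-end = 1.029 ms.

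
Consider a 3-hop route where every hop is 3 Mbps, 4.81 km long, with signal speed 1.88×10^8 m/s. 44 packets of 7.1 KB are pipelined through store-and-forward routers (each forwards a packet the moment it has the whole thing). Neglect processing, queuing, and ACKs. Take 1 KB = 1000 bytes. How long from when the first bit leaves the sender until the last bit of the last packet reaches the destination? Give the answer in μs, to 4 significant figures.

Per-hop transmission t_tx = L/R = 56800/3000000 = 18933.3 μs.
Per-hop propagation t_prop = 4810/188000000 = 25.5851 μs.
Pipeline fill: first packet needs 3·t_tx to clear all hops; remaining 43 packets each add one t_tx.
Total = (3+44-1)·t_tx + 3·t_prop = 46·18933.3 + 3·25.5851 = 871000 μs.

871000 μs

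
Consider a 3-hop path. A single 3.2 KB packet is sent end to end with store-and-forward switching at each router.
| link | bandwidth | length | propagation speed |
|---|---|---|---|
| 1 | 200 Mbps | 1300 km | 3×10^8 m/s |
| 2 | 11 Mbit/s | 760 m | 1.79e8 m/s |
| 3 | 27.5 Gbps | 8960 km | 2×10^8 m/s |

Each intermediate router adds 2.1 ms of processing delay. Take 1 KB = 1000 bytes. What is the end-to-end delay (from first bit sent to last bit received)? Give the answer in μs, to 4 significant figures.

L = 25600 bits.
Transmission delays (L/R per hop): 128, 2327.27, 0.930909 μs; sum = 2456.2 μs.
Propagation delays (d/s per hop): 4333.33, 4.24581, 44800 μs; sum = 49137.6 μs.
Processing at 2 router(s): 2 × 2.1 ms = 4200 μs.
End-to-end = 55790 μs.

55790 μs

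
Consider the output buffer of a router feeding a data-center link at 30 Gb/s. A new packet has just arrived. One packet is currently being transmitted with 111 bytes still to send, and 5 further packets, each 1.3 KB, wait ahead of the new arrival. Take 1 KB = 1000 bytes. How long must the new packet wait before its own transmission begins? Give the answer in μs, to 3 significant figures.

Each queued packet: L/R = 10400/30000000000 = 0.346667 μs.
5 queued → 1.73333 μs.
Plus remaining 888 bits of current packet: 0.0296 μs.
Queuing delay = 1.76 μs.

1.76 μs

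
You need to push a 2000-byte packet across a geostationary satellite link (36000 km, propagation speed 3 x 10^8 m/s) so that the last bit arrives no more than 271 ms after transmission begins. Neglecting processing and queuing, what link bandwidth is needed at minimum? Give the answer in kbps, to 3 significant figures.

106 kbps

L = 16000 bits.
Propagation delay = 36000000 / 300000000 = 120 ms.
Transmission budget = 271 − 120 = 151 ms.
R ≥ L / t_tx = 16000 bits / 0.151 s = 106 kbps.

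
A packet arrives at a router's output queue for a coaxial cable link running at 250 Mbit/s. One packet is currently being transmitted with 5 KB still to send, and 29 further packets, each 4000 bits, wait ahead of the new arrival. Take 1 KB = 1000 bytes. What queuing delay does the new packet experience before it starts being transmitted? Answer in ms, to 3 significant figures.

Each queued packet: L/R = 4000/250000000 = 0.016 ms.
29 queued → 0.464 ms.
Plus remaining 40000 bits of current packet: 0.16 ms.
Queuing delay = 0.624 ms.

0.624 ms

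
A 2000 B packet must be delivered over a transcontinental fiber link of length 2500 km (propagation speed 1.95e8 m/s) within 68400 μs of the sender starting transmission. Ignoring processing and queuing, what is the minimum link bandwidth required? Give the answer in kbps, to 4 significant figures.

L = 16000 bits.
Propagation delay = 2500000 / 195000000 = 12820.5 μs.
Transmission budget = 68400 − 12820.5 = 55579.5 μs.
R ≥ L / t_tx = 16000 bits / 0.0555795 s = 287.9 kbps.

287.9 kbps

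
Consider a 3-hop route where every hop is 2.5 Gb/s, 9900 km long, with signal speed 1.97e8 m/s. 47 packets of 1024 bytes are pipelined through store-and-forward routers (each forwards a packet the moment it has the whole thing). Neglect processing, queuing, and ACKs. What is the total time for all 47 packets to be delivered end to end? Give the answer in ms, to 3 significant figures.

Per-hop transmission t_tx = L/R = 8192/2500000000 = 0.0032768 ms.
Per-hop propagation t_prop = 9900000/197000000 = 50.2538 ms.
Pipeline fill: first packet needs 3·t_tx to clear all hops; remaining 46 packets each add one t_tx.
Total = (3+47-1)·t_tx + 3·t_prop = 49·0.0032768 + 3·50.2538 = 151 ms.

151 ms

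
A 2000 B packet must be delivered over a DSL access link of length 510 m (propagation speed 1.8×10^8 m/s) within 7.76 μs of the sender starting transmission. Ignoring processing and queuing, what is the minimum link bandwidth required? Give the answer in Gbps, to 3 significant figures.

3.25 Gbps

L = 16000 bits.
Propagation delay = 510 / 180000000 = 2.83333 μs.
Transmission budget = 7.76 − 2.83333 = 4.92667 μs.
R ≥ L / t_tx = 16000 bits / 4.92667e-06 s = 3.25 Gbps.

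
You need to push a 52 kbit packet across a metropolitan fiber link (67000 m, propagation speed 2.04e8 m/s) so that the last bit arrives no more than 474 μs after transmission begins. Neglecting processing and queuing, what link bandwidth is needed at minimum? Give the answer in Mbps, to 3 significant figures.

357 Mbps

Propagation delay = 67000 / 204000000 = 328.431 μs.
Transmission budget = 474 − 328.431 = 145.569 μs.
R ≥ L / t_tx = 52000 bits / 0.000145569 s = 357 Mbps.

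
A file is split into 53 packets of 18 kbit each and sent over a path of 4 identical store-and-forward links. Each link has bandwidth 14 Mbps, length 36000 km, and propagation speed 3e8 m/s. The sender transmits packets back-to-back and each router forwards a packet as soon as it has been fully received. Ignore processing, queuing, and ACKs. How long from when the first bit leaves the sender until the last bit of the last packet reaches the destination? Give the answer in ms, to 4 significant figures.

Per-hop transmission t_tx = L/R = 18000/14000000 = 1.28571 ms.
Per-hop propagation t_prop = 36000000/300000000 = 120 ms.
Pipeline fill: first packet needs 4·t_tx to clear all hops; remaining 52 packets each add one t_tx.
Total = (4+53-1)·t_tx + 4·t_prop = 56·1.28571 + 4·120 = 552.0 ms.

552.0 ms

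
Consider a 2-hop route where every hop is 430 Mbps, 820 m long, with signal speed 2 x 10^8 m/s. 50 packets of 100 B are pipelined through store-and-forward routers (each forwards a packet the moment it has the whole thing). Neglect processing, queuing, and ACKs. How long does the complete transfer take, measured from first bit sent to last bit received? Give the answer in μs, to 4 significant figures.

Per-hop transmission t_tx = L/R = 800/430000000 = 1.86047 μs.
Per-hop propagation t_prop = 820/200000000 = 4.1 μs.
Pipeline fill: first packet needs 2·t_tx to clear all hops; remaining 49 packets each add one t_tx.
Total = (2+50-1)·t_tx + 2·t_prop = 51·1.86047 + 2·4.1 = 103.1 μs.

103.1 μs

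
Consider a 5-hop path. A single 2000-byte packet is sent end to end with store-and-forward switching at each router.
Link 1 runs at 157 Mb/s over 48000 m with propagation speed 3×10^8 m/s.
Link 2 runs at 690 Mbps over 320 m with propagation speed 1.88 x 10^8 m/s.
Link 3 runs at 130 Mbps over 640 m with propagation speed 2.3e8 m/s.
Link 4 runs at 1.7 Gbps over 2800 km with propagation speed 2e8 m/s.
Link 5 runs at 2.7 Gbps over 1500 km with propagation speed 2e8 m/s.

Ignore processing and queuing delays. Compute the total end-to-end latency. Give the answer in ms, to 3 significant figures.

21.9 ms

L = 2000 × 8 = 16000 bits.
Transmission delays (L/R per hop): 0.101911, 0.0231884, 0.123077, 0.00941176, 0.00592593 ms; sum = 0.263514 ms.
Propagation delays (d/s per hop): 0.16, 0.00170213, 0.00278261, 14, 7.5 ms; sum = 21.6645 ms.
End-to-end = 21.9 ms.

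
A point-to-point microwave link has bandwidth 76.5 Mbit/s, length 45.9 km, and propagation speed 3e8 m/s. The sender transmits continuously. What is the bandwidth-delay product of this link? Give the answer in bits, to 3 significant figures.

Propagation delay = 45900 / 300000000 = 0.000153 s.
BDP = R × t_prop = 76500000 × 0.000153 = 11704.5 bits.

11700 bits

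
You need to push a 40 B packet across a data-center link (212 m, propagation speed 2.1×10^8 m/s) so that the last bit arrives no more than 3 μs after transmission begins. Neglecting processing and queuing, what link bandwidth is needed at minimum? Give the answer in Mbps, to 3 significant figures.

161 Mbps

L = 320 bits.
Propagation delay = 212 / 210000000 = 1.00952 μs.
Transmission budget = 3 − 1.00952 = 1.99048 μs.
R ≥ L / t_tx = 320 bits / 1.99048e-06 s = 161 Mbps.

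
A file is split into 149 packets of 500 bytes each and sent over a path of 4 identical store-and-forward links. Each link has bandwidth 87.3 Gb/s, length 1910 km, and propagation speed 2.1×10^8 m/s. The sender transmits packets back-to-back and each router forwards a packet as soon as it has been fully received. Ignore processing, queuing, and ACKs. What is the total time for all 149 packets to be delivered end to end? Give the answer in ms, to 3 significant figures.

36.4 ms

Per-hop transmission t_tx = L/R = 4000/87300000000 = 4.5819e-05 ms.
Per-hop propagation t_prop = 1910000/210000000 = 9.09524 ms.
Pipeline fill: first packet needs 4·t_tx to clear all hops; remaining 148 packets each add one t_tx.
Total = (4+149-1)·t_tx + 4·t_prop = 152·4.5819e-05 + 4·9.09524 = 36.4 ms.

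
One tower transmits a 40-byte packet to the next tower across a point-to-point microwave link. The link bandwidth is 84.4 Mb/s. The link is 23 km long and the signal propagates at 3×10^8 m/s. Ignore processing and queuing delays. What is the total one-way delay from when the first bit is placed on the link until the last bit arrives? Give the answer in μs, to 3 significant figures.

L = 40 × 8 = 320 bits.
Transmission delay = L/R = 320 / 84400000 = 3.79147 μs.
Propagation delay = d/s = 23000 m / 300000000 m/s = 76.6667 μs.
Total = 80.5 μs.

80.5 μs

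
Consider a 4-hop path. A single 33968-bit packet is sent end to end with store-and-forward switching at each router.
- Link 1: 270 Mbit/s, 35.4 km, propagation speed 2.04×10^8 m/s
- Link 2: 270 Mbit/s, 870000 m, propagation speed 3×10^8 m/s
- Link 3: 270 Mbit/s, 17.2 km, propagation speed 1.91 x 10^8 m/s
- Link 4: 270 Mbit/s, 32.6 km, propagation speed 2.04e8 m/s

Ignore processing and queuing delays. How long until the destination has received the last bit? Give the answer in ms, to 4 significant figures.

Transmission delay per hop = L/R = 33968/270000000 = 0.125807 ms; 4 hops → 0.50323 ms.
Propagation delays (d/s per hop): 0.173529, 2.9, 0.0900524, 0.159804 ms; sum = 3.32339 ms.
End-to-end = 3.827 ms.

3.827 ms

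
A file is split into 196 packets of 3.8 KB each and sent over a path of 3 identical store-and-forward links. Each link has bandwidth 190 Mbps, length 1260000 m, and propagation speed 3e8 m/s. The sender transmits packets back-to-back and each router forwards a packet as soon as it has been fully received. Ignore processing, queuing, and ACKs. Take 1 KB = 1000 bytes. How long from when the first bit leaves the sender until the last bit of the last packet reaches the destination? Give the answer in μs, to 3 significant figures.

Per-hop transmission t_tx = L/R = 30400/190000000 = 160 μs.
Per-hop propagation t_prop = 1260000/300000000 = 4200 μs.
Pipeline fill: first packet needs 3·t_tx to clear all hops; remaining 195 packets each add one t_tx.
Total = (3+196-1)·t_tx + 3·t_prop = 198·160 + 3·4200 = 44300 μs.

44300 μs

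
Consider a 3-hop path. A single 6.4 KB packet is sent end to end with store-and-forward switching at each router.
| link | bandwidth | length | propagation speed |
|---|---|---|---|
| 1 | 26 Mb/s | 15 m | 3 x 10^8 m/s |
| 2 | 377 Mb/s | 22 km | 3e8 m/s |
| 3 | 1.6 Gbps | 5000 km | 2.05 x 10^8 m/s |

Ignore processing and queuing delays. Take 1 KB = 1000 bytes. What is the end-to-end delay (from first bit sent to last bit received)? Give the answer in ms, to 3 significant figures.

26.6 ms

L = 51200 bits.
Transmission delays (L/R per hop): 1.96923, 0.135809, 0.032 ms; sum = 2.13704 ms.
Propagation delays (d/s per hop): 5e-05, 0.0733333, 24.3902 ms; sum = 24.4636 ms.
End-to-end = 26.6 ms.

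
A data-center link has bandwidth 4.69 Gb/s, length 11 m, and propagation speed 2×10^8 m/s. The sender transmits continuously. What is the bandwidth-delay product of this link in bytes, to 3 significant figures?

32.2 bytes

Propagation delay = 11 / 200000000 = 5.5e-08 s.
BDP = R × t_prop = 4690000000 × 5.5e-08 = 257.95 bits.
In bytes: 257.95/8 = 32.2 bytes.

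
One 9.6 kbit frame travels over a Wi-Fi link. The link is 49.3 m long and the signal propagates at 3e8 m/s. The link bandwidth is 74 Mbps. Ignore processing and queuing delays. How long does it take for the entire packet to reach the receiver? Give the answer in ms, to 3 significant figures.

0.130 ms

L = 9600 bits.
Transmission delay = L/R = 9600 / 74000000 = 0.12973 ms.
Propagation delay = d/s = 49.3 m / 300000000 m/s = 0.000164333 ms.
Total = 0.130 ms.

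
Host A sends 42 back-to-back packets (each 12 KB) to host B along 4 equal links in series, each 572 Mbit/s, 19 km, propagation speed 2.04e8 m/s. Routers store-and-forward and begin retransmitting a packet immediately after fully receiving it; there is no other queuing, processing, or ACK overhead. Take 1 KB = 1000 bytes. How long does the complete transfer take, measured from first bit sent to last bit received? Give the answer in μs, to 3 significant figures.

7920 μs

Per-hop transmission t_tx = L/R = 96000/572000000 = 167.832 μs.
Per-hop propagation t_prop = 19000/204000000 = 93.1373 μs.
Pipeline fill: first packet needs 4·t_tx to clear all hops; remaining 41 packets each add one t_tx.
Total = (4+42-1)·t_tx + 4·t_prop = 45·167.832 + 4·93.1373 = 7920 μs.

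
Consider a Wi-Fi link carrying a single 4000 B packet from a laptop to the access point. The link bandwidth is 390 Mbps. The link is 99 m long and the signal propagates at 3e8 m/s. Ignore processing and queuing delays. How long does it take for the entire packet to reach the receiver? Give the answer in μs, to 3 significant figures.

L = 4000 × 8 = 32000 bits.
Transmission delay = L/R = 32000 / 390000000 = 82.0513 μs.
Propagation delay = d/s = 99 m / 300000000 m/s = 0.33 μs.
Total = 82.4 μs.

82.4 μs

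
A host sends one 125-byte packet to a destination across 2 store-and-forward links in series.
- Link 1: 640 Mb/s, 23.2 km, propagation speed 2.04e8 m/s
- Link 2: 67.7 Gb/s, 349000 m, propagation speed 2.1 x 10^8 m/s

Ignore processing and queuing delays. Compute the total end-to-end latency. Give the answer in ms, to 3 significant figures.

L = 125 × 8 = 1000 bits.
Transmission delays (L/R per hop): 0.0015625, 1.4771e-05 ms; sum = 0.00157727 ms.
Propagation delays (d/s per hop): 0.113725, 1.6619 ms; sum = 1.77563 ms.
End-to-end = 1.78 ms.

1.78 ms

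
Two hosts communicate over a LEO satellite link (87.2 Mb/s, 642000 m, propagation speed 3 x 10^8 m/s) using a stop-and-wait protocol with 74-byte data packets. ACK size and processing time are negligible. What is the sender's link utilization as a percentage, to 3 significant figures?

t_tx = L/R = 592/87200000 = 6.78899e-06 s.
t_prop = 642000/300000000 = 0.00214 s; RTT = 0.00428 s.
Cycle = t_tx + RTT = 0.00428679 s.
Utilization = t_tx / cycle = 6.78899e-06/0.00428679 = 0.158 %.

0.158 %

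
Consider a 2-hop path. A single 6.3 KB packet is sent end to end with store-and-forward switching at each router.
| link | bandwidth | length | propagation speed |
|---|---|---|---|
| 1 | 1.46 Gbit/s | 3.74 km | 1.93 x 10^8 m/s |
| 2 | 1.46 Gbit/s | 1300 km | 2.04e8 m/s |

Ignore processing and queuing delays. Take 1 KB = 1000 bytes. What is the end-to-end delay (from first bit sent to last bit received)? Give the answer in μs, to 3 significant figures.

6460 μs

L = 50400 bits.
Transmission delay per hop = L/R = 50400/1460000000 = 34.5205 μs; 2 hops → 69.0411 μs.
Propagation delays (d/s per hop): 19.3782, 6372.55 μs; sum = 6391.93 μs.
End-to-end = 6460 μs.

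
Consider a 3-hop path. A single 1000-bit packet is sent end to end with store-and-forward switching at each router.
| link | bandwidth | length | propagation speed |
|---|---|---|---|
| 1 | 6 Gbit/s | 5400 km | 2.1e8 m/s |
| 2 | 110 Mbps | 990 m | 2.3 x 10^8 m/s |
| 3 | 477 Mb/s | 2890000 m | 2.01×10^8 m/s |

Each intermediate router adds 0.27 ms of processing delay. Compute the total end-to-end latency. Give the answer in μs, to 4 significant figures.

Transmission delays (L/R per hop): 0.166667, 9.09091, 2.09644 μs; sum = 11.354 μs.
Propagation delays (d/s per hop): 25714.3, 4.30435, 14378.1 μs; sum = 40096.7 μs.
Processing at 2 router(s): 2 × 0.27 ms = 540 μs.
End-to-end = 40650 μs.

40650 μs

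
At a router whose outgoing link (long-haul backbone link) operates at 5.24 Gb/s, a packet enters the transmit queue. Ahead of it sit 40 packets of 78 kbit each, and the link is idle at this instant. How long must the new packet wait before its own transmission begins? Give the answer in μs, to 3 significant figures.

595 μs

Each queued packet: L/R = 78000/5240000000 = 14.8855 μs.
40 queued → 595.42 μs.
Queuing delay = 595 μs.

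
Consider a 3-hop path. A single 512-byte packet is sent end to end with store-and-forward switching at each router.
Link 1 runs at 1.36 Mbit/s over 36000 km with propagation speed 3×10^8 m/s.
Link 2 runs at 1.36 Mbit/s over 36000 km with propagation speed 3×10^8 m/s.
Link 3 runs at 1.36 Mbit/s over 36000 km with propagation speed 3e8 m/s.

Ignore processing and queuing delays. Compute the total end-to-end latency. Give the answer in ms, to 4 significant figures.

L = 512 × 8 = 4096 bits.
Transmission delay per hop = L/R = 4096/1360000 = 3.01176 ms; 3 hops → 9.03529 ms.
Propagation delays (d/s per hop): 120, 120, 120 ms; sum = 360 ms.
End-to-end = 369.0 ms.

369.0 ms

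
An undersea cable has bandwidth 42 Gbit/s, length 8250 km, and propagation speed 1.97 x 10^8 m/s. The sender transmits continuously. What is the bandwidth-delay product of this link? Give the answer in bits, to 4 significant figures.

Propagation delay = 8250000 / 197000000 = 0.0418782 s.
BDP = R × t_prop = 42000000000 × 0.0418782 = 1758880000 bits.

1759000000 bits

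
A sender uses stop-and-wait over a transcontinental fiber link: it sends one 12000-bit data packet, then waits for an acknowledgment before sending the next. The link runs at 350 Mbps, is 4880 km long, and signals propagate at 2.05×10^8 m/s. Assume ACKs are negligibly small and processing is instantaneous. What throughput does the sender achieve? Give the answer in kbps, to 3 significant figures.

252 kbps

t_tx = L/R = 12000/350000000 = 3.42857e-05 s.
t_prop = 4880000/2.05e+08 = 0.0238049 s; RTT = 0.0476098 s.
Cycle = t_tx + RTT = 0.047644 s.
Throughput = L / cycle = 12000 / 0.047644 = 252 kbps.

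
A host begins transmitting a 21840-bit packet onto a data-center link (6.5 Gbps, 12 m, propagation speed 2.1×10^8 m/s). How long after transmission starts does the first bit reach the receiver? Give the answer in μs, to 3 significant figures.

0.0571 μs

First bit experiences only propagation delay: d/s = 12/210000000 = 0.0571 μs.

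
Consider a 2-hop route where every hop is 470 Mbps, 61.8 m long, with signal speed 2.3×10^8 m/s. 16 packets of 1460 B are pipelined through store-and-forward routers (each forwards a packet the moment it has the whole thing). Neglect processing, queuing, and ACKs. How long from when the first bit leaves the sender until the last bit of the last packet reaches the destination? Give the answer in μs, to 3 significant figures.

Per-hop transmission t_tx = L/R = 11680/470000000 = 24.8511 μs.
Per-hop propagation t_prop = 61.8/2.3e+08 = 0.268696 μs.
Pipeline fill: first packet needs 2·t_tx to clear all hops; remaining 15 packets each add one t_tx.
Total = (2+16-1)·t_tx + 2·t_prop = 17·24.8511 + 2·0.268696 = 423 μs.

423 μs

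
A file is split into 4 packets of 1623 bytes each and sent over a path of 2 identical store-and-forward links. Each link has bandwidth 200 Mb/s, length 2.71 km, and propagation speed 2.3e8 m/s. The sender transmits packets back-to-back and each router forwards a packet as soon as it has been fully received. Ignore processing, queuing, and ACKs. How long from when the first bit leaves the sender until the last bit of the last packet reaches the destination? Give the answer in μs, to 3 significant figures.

Per-hop transmission t_tx = L/R = 12984/200000000 = 64.92 μs.
Per-hop propagation t_prop = 2710/2.3e+08 = 11.7826 μs.
Pipeline fill: first packet needs 2·t_tx to clear all hops; remaining 3 packets each add one t_tx.
Total = (2+4-1)·t_tx + 2·t_prop = 5·64.92 + 2·11.7826 = 348 μs.

348 μs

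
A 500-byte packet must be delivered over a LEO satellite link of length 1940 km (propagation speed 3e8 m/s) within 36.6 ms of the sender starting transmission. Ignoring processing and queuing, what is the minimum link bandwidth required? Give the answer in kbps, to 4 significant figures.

132.7 kbps

L = 4000 bits.
Propagation delay = 1940000 / 300000000 = 6.46667 ms.
Transmission budget = 36.6 − 6.46667 = 30.1333 ms.
R ≥ L / t_tx = 4000 bits / 0.0301333 s = 132.7 kbps.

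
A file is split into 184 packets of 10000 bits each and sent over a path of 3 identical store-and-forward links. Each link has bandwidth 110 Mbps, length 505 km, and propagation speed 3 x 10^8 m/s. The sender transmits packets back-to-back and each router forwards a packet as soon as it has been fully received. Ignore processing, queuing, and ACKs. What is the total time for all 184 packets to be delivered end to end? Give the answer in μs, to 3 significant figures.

Per-hop transmission t_tx = L/R = 10000/110000000 = 90.9091 μs.
Per-hop propagation t_prop = 505000/300000000 = 1683.33 μs.
Pipeline fill: first packet needs 3·t_tx to clear all hops; remaining 183 packets each add one t_tx.
Total = (3+184-1)·t_tx + 3·t_prop = 186·90.9091 + 3·1683.33 = 22000 μs.

22000 μs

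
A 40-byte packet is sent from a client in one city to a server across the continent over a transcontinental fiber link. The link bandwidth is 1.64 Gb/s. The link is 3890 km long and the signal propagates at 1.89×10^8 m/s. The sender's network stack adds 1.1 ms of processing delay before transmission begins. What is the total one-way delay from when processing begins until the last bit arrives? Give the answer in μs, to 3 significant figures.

L = 40 × 8 = 320 bits.
Transmission delay = L/R = 320 / 1640000000 = 0.195122 μs.
Propagation delay = d/s = 3890000 m / 189000000 m/s = 20582 μs.
Plus processing delay 1.1 ms = 1100 μs.
Total = 21700 μs.

21700 μs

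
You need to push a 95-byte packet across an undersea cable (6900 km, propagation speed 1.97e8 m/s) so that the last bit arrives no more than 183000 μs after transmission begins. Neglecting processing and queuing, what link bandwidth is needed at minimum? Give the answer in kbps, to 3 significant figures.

5.14 kbps

L = 760 bits.
Propagation delay = 6900000 / 197000000 = 35025.4 μs.
Transmission budget = 183000 − 35025.4 = 147975 μs.
R ≥ L / t_tx = 760 bits / 0.147975 s = 5.14 kbps.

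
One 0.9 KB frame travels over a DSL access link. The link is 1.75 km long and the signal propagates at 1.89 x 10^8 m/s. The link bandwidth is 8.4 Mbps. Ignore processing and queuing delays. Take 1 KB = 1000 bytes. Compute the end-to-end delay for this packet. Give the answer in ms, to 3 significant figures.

L = 7200 bits.
Transmission delay = L/R = 7200 / 8400000 = 0.857143 ms.
Propagation delay = d/s = 1750 m / 189000000 m/s = 0.00925926 ms.
Total = 0.866 ms.

0.866 ms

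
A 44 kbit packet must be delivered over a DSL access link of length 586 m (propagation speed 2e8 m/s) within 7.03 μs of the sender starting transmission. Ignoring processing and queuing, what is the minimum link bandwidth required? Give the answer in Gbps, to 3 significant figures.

10.7 Gbps

Propagation delay = 586 / 200000000 = 2.93 μs.
Transmission budget = 7.03 − 2.93 = 4.1 μs.
R ≥ L / t_tx = 44000 bits / 4.1e-06 s = 10.7 Gbps.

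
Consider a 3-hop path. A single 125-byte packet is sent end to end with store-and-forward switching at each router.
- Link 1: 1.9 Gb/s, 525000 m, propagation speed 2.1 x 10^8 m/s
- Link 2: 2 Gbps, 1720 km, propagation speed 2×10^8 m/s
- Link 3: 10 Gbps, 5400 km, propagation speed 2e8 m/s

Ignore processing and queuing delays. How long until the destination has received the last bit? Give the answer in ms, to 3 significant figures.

38.1 ms

L = 125 × 8 = 1000 bits.
Transmission delays (L/R per hop): 0.000526316, 0.0005, 0.0001 ms; sum = 0.00112632 ms.
Propagation delays (d/s per hop): 2.5, 8.6, 27 ms; sum = 38.1 ms.
End-to-end = 38.1 ms.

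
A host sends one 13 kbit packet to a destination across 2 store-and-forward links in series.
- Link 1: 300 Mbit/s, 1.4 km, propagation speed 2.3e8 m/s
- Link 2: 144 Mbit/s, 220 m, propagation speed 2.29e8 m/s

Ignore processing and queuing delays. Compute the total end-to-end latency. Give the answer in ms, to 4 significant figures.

0.1407 ms

L = 13000 bits.
Transmission delays (L/R per hop): 0.0433333, 0.0902778 ms; sum = 0.133611 ms.
Propagation delays (d/s per hop): 0.00608696, 0.000960699 ms; sum = 0.00704766 ms.
End-to-end = 0.1407 ms.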